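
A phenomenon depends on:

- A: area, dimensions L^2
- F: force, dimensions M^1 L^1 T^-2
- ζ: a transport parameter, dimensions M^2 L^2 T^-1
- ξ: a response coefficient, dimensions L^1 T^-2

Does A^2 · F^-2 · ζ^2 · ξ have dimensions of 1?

no

Sum the exponent of each base dimension across the product:
  M: 2·[A]_M − 2·[F]_M + 2·[ζ]_M + [ξ]_M = 2·(0) − 2·(1) + 2·(2) + (0) = 2
  L: 2·[A]_L − 2·[F]_L + 2·[ζ]_L + [ξ]_L = 2·(2) − 2·(1) + 2·(2) + (1) = 7
  T: 2·[A]_T − 2·[F]_T + 2·[ζ]_T + [ξ]_T = 2·(0) − 2·(-2) + 2·(-1) + (-2) = 0
Net dimensions [M² L⁷] ≠ [1] — not dimensionless.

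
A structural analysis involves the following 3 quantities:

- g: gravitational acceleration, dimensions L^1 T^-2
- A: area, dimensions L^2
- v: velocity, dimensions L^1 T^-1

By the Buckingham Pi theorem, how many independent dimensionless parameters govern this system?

There are 3 variables and 2 base dimensions (L, T).
The dimension matrix has rank 2.
Independent dimensionless groups: 3 − 2 = 1.

1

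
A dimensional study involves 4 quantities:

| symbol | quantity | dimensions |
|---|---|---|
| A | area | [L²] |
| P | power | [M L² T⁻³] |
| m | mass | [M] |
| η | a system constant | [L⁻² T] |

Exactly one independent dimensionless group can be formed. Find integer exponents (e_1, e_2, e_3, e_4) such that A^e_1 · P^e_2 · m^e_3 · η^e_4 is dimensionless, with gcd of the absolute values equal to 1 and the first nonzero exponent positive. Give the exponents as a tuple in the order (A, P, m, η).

M: e_1·(0) + e_2·(1) + e_3·(1) + e_4·(0) = 0
L: e_1·(2) + e_2·(2) + e_3·(0) + e_4·(-2) = 0
T: e_1·(0) + e_2·(-3) + e_3·(0) + e_4·(1) = 0
Solving this homogeneous linear system for the smallest-integer solution (first nonzero entry positive) gives (2, 1, -1, 3).

(2, 1, -1, 3)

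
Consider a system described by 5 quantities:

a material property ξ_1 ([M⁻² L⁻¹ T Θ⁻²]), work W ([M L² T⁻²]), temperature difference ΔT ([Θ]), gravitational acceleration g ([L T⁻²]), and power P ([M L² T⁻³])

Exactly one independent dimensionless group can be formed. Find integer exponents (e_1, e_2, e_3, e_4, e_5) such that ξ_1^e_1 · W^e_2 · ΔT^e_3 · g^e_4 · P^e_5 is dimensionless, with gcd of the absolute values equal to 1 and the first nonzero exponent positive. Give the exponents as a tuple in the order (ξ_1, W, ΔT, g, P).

(1, -1, 2, -3, 3)

M: e_1·(-2) + e_2·(1) + e_3·(0) + e_4·(0) + e_5·(1) = 0
L: e_1·(-1) + e_2·(2) + e_3·(0) + e_4·(1) + e_5·(2) = 0
T: e_1·(1) + e_2·(-2) + e_3·(0) + e_4·(-2) + e_5·(-3) = 0
Θ: e_1·(-2) + e_2·(0) + e_3·(1) + e_4·(0) + e_5·(0) = 0
Solving this homogeneous linear system for the smallest-integer solution (first nonzero entry positive) gives (1, -1, 2, -3, 3).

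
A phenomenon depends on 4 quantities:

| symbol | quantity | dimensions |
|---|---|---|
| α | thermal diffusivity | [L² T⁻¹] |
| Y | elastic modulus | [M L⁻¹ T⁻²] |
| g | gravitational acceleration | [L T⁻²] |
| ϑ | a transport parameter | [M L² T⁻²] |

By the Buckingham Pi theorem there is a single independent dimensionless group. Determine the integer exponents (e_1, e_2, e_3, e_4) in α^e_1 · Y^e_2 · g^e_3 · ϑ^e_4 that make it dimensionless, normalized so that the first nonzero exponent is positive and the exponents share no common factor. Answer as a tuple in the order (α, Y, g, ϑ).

M: e_1·(0) + e_2·(1) + e_3·(0) + e_4·(1) = 0
L: e_1·(2) + e_2·(-1) + e_3·(1) + e_4·(2) = 0
T: e_1·(-1) + e_2·(-2) + e_3·(-2) + e_4·(-2) = 0
Solving this homogeneous linear system for the smallest-integer solution (first nonzero entry positive) gives (2, 1, -1, -1).

(2, 1, -1, -1)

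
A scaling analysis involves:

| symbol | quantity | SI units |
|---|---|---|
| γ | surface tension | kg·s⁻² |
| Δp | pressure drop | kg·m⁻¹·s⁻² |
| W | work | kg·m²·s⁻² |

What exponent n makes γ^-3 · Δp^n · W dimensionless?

Balance the M exponent: (1)·n from Δp, plus −3·(1) + (1) = -2 from the rest, must sum to zero.
n − 2 = 0, so n = 2.

2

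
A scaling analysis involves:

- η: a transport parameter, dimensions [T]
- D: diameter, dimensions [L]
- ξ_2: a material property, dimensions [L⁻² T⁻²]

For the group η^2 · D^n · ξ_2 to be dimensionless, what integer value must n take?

Balance the L exponent: (1)·n from D, plus 2·(0) + (-2) = -2 from the rest, must sum to zero.
n − 2 = 0, so n = 2.

2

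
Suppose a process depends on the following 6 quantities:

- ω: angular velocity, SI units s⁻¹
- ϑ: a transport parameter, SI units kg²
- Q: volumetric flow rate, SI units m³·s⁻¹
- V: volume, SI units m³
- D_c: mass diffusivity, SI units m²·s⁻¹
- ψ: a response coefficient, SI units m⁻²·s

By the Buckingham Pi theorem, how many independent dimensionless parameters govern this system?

There are 6 variables and 3 base dimensions (M, L, T).
The dimension matrix has rank 3.
Independent dimensionless groups: 6 − 3 = 3.

3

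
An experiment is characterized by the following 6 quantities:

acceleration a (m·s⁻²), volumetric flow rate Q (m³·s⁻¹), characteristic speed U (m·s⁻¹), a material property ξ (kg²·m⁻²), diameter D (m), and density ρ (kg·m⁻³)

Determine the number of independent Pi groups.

There are 6 variables and 3 base dimensions (M, L, T).
The dimension matrix has rank 3.
Independent dimensionless groups: 6 − 3 = 3.

3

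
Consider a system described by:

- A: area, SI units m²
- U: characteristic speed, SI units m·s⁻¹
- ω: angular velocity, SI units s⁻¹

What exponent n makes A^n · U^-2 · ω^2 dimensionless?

Balance the L exponent: (2)·n from A, plus −2·(1) + 2·(0) = -2 from the rest, must sum to zero.
2n − 2 = 0, so n = 1.

1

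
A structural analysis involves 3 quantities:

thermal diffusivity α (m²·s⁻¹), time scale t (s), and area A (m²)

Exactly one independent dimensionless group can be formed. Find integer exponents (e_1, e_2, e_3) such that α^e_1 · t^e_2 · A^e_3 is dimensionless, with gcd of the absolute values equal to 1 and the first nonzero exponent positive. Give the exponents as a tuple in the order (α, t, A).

(1, 1, -1)

L: e_1·(2) + e_2·(0) + e_3·(2) = 0
T: e_1·(-1) + e_2·(1) + e_3·(0) = 0
Solving this homogeneous linear system for the smallest-integer solution (first nonzero entry positive) gives (1, 1, -1).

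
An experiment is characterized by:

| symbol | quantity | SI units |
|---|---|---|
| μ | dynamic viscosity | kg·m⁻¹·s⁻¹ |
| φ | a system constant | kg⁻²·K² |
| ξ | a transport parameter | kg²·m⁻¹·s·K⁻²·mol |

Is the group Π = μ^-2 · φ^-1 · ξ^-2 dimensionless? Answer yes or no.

Sum the exponent of each base dimension across the product:
  M: −2·[μ]_M − [φ]_M − 2·[ξ]_M = −2·(1) − (-2) − 2·(2) = -4
  L: −2·[μ]_L − [φ]_L − 2·[ξ]_L = −2·(-1) − (0) − 2·(-1) = 4
  T: −2·[μ]_T − [φ]_T − 2·[ξ]_T = −2·(-1) − (0) − 2·(1) = 0
  Θ: −2·[μ]_Θ − [φ]_Θ − 2·[ξ]_Θ = −2·(0) − (2) − 2·(-2) = 2
  N: −2·[μ]_N − [φ]_N − 2·[ξ]_N = −2·(0) − (0) − 2·(1) = -2
Net dimensions [M⁻⁴ L⁴ Θ² N⁻²] ≠ [1] — not dimensionless.

no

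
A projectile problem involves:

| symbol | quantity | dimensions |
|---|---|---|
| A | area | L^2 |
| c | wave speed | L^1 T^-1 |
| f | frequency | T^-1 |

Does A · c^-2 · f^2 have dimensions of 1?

yes

Sum the exponent of each base dimension across the product:
  M: [A]_M − 2·[c]_M + 2·[f]_M = (0) − 2·(0) + 2·(0) = 0
  L: [A]_L − 2·[c]_L + 2·[f]_L = (2) − 2·(1) + 2·(0) = 0
  T: [A]_T − 2·[c]_T + 2·[f]_T = (0) − 2·(-1) + 2·(-1) = 0
All base exponents vanish — dimensionless.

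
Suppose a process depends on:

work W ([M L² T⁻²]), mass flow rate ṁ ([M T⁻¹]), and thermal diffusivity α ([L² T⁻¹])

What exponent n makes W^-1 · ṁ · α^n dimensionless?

1

Balance the L exponent: (2)·n from α, plus −(2) + (0) = -2 from the rest, must sum to zero.
2n − 2 = 0, so n = 1.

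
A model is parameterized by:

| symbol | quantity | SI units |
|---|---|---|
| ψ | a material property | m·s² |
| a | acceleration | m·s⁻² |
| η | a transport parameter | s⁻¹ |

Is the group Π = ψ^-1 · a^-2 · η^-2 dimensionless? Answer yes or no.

no

Sum the exponent of each base dimension across the product:
  L: −[ψ]_L − 2·[a]_L − 2·[η]_L = −(1) − 2·(1) − 2·(0) = -3
  T: −[ψ]_T − 2·[a]_T − 2·[η]_T = −(2) − 2·(-2) − 2·(-1) = 4
Net dimensions [L⁻³ T⁴] ≠ [1] — not dimensionless.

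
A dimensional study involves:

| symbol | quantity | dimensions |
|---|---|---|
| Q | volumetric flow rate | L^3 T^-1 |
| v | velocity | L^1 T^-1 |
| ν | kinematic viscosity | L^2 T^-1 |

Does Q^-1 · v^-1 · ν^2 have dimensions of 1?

yes

Sum the exponent of each base dimension across the product:
  L: −[Q]_L − [v]_L + 2·[ν]_L = −(3) − (1) + 2·(2) = 0
  T: −[Q]_T − [v]_T + 2·[ν]_T = −(-1) − (-1) + 2·(-1) = 0
All base exponents vanish — dimensionless.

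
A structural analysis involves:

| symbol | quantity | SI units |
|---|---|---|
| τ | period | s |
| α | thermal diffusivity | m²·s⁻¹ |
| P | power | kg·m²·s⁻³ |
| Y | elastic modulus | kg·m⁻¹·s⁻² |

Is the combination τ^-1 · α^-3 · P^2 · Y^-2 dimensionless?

yes

Sum the exponent of each base dimension across the product:
  M: −[τ]_M − 3·[α]_M + 2·[P]_M − 2·[Y]_M = −(0) − 3·(0) + 2·(1) − 2·(1) = 0
  L: −[τ]_L − 3·[α]_L + 2·[P]_L − 2·[Y]_L = −(0) − 3·(2) + 2·(2) − 2·(-1) = 0
  T: −[τ]_T − 3·[α]_T + 2·[P]_T − 2·[Y]_T = −(1) − 3·(-1) + 2·(-3) − 2·(-2) = 0
All base exponents vanish — dimensionless.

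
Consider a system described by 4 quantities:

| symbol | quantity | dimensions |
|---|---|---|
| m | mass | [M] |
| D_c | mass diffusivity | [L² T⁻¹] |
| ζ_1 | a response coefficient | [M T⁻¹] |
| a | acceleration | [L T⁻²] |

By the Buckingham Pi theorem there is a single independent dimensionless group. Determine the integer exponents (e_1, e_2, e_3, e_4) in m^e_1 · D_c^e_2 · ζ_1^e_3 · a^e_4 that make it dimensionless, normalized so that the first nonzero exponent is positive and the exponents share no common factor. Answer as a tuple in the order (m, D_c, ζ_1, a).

M: e_1·(1) + e_2·(0) + e_3·(1) + e_4·(0) = 0
L: e_1·(0) + e_2·(2) + e_3·(0) + e_4·(1) = 0
T: e_1·(0) + e_2·(-1) + e_3·(-1) + e_4·(-2) = 0
Solving this homogeneous linear system for the smallest-integer solution (first nonzero entry positive) gives (3, -1, -3, 2).

(3, -1, -3, 2)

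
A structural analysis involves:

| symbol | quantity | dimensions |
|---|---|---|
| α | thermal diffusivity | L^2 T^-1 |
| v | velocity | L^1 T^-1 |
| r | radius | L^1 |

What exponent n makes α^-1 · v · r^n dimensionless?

1

Balance the L exponent: (1)·n from r, plus −(2) + (1) = -1 from the rest, must sum to zero.
n − 1 = 0, so n = 1.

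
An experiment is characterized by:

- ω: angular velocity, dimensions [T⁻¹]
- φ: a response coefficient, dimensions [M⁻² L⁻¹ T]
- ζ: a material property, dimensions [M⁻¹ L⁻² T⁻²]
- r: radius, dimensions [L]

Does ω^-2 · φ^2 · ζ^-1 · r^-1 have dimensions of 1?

no

Sum the exponent of each base dimension across the product:
  M: −2·[ω]_M + 2·[φ]_M − [ζ]_M − [r]_M = −2·(0) + 2·(-2) − (-1) − (0) = -3
  L: −2·[ω]_L + 2·[φ]_L − [ζ]_L − [r]_L = −2·(0) + 2·(-1) − (-2) − (1) = -1
  T: −2·[ω]_T + 2·[φ]_T − [ζ]_T − [r]_T = −2·(-1) + 2·(1) − (-2) − (0) = 6
Net dimensions [M⁻³ L⁻¹ T⁶] ≠ [1] — not dimensionless.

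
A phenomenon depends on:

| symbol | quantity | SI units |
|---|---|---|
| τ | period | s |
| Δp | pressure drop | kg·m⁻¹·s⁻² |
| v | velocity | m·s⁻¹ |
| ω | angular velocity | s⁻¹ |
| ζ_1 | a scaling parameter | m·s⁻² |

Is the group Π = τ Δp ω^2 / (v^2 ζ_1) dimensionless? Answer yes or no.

no

Sum the exponent of each base dimension across the product:
  M: [τ]_M + [Δp]_M − 2·[v]_M + 2·[ω]_M − [ζ_1]_M = (0) + (1) − 2·(0) + 2·(0) − (0) = 1
  L: [τ]_L + [Δp]_L − 2·[v]_L + 2·[ω]_L − [ζ_1]_L = (0) + (-1) − 2·(1) + 2·(0) − (1) = -4
  T: [τ]_T + [Δp]_T − 2·[v]_T + 2·[ω]_T − [ζ_1]_T = (1) + (-2) − 2·(-1) + 2·(-1) − (-2) = 1
Net dimensions [M L⁻⁴ T] ≠ [1] — not dimensionless.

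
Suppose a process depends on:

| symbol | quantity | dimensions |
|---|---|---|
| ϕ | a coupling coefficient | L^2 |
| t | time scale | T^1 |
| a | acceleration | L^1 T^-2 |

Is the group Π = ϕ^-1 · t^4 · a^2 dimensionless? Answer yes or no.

yes

Sum the exponent of each base dimension across the product:
  M: −[ϕ]_M + 4·[t]_M + 2·[a]_M = −(0) + 4·(0) + 2·(0) = 0
  L: −[ϕ]_L + 4·[t]_L + 2·[a]_L = −(2) + 4·(0) + 2·(1) = 0
  T: −[ϕ]_T + 4·[t]_T + 2·[a]_T = −(0) + 4·(1) + 2·(-2) = 0
All base exponents vanish — dimensionless.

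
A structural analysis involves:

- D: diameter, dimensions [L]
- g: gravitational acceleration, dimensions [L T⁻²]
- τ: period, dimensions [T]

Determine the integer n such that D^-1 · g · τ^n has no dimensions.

Balance the T exponent: (1)·n from τ, plus −(0) + (-2) = -2 from the rest, must sum to zero.
n − 2 = 0, so n = 2.

2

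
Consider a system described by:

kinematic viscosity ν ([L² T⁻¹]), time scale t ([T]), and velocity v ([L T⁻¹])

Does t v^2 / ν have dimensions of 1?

yes

Sum the exponent of each base dimension across the product:
  M: −[ν]_M + [t]_M + 2·[v]_M = −(0) + (0) + 2·(0) = 0
  L: −[ν]_L + [t]_L + 2·[v]_L = −(2) + (0) + 2·(1) = 0
  T: −[ν]_T + [t]_T + 2·[v]_T = −(-1) + (1) + 2·(-1) = 0
All base exponents vanish — dimensionless.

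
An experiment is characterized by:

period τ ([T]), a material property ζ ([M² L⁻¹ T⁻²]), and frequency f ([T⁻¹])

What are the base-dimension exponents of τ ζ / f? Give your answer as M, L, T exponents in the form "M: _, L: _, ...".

M: 2, L: -1, T: 0

Collect each base-dimension exponent across the product:
  M: (0) + (2) − (0) = 2
  L: (0) + (-1) − (0) = -1
  T: (1) + (-2) − (-1) = 0
So the dimensions are [M² L⁻¹].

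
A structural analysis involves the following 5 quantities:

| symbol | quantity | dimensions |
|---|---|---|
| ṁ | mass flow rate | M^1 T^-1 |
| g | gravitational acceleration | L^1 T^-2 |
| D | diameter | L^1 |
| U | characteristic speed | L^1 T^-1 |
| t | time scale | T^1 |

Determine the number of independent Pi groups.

2

There are 5 variables and 3 base dimensions (M, L, T).
The dimension matrix has rank 3.
Independent dimensionless groups: 5 − 3 = 2.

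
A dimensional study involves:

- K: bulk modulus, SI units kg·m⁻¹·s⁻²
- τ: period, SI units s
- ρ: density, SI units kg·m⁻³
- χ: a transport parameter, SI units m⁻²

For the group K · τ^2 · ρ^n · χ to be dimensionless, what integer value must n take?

Balance the M exponent: (1)·n from ρ, plus (1) + 2·(0) + (0) = 1 from the rest, must sum to zero.
n + 1 = 0, so n = -1.

-1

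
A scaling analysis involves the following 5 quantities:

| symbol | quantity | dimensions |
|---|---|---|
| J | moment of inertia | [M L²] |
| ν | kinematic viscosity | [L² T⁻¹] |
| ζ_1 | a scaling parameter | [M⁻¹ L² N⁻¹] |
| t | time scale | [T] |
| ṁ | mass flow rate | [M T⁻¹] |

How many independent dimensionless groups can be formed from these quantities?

1

There are 5 variables and 4 base dimensions (M, L, T, N).
The dimension matrix has rank 4.
Independent dimensionless groups: 5 − 4 = 1.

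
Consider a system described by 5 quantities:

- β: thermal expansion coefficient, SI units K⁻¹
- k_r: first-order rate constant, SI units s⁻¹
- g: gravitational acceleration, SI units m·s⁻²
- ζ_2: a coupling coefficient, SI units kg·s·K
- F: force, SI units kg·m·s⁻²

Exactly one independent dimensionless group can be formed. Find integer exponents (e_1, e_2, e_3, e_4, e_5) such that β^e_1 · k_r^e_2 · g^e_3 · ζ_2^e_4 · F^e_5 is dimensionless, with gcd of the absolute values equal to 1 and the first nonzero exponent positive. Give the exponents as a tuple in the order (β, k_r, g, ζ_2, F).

M: e_1·(0) + e_2·(0) + e_3·(0) + e_4·(1) + e_5·(1) = 0
L: e_1·(0) + e_2·(0) + e_3·(1) + e_4·(0) + e_5·(1) = 0
T: e_1·(0) + e_2·(-1) + e_3·(-2) + e_4·(1) + e_5·(-2) = 0
Θ: e_1·(-1) + e_2·(0) + e_3·(0) + e_4·(1) + e_5·(0) = 0
Solving this homogeneous linear system for the smallest-integer solution (first nonzero entry positive) gives (1, 1, 1, 1, -1).

(1, 1, 1, 1, -1)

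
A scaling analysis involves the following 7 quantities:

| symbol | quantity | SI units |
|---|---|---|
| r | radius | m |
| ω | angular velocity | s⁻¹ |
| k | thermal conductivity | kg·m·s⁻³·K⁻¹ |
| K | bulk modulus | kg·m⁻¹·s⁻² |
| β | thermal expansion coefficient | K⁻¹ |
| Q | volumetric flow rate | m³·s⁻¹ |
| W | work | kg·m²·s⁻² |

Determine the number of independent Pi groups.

There are 7 variables and 4 base dimensions (M, L, T, Θ).
The dimension matrix has rank 4.
Independent dimensionless groups: 7 − 4 = 3.

3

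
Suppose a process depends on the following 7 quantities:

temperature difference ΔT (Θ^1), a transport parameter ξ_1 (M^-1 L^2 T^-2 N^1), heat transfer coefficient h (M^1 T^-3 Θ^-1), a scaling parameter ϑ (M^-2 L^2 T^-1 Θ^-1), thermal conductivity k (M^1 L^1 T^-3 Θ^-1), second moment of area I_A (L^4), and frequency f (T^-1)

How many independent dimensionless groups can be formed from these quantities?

2

There are 7 variables and 5 base dimensions (M, L, T, Θ, N).
The dimension matrix has rank 5.
Independent dimensionless groups: 7 − 5 = 2.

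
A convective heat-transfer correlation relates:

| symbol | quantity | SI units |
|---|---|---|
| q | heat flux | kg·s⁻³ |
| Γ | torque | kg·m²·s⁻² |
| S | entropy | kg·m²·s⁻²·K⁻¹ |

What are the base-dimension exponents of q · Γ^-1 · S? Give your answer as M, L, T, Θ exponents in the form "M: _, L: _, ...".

M: 1, L: 0, T: -3, Θ: -1

Collect each base-dimension exponent across the product:
  M: (1) − (1) + (1) = 1
  L: (0) − (2) + (2) = 0
  T: (-3) − (-2) + (-2) = -3
  Θ: (0) − (0) + (-1) = -1
So the dimensions are [M T⁻³ Θ⁻¹].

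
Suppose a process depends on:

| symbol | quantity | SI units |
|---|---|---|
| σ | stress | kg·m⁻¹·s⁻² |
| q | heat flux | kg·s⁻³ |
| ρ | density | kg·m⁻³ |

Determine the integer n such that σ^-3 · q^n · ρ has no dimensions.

Balance the M exponent: (1)·n from q, plus −3·(1) + (1) = -2 from the rest, must sum to zero.
n − 2 = 0, so n = 2.

2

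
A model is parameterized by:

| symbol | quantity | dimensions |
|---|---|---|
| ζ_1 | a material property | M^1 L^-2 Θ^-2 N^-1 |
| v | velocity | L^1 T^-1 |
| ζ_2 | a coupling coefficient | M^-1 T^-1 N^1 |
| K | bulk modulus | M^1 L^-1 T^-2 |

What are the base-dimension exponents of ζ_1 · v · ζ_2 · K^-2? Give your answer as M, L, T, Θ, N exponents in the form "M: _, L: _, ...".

M: -2, L: 1, T: 2, Θ: -2, N: 0

Collect each base-dimension exponent across the product:
  M: (1) + (0) + (-1) − 2·(1) = -2
  L: (-2) + (1) + (0) − 2·(-1) = 1
  T: (0) + (-1) + (-1) − 2·(-2) = 2
  Θ: (-2) + (0) + (0) − 2·(0) = -2
  N: (-1) + (0) + (1) − 2·(0) = 0
So the dimensions are [M⁻² L T² Θ⁻²].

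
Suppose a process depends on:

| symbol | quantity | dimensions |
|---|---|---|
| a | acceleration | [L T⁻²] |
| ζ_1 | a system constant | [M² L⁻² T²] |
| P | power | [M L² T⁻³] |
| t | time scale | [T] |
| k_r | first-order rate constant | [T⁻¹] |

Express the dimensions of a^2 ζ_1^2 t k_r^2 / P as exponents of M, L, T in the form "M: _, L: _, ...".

M: 3, L: -4, T: 2

Collect each base-dimension exponent across the product:
  M: 2·(0) + 2·(2) − (1) + (0) + 2·(0) = 3
  L: 2·(1) + 2·(-2) − (2) + (0) + 2·(0) = -4
  T: 2·(-2) + 2·(2) − (-3) + (1) + 2·(-1) = 2
So the dimensions are [M³ L⁻⁴ T²].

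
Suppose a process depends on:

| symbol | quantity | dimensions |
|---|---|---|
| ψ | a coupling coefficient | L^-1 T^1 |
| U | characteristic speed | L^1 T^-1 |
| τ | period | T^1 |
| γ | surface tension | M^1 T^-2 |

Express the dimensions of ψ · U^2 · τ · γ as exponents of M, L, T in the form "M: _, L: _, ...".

Collect each base-dimension exponent across the product:
  M: (0) + 2·(0) + (0) + (1) = 1
  L: (-1) + 2·(1) + (0) + (0) = 1
  T: (1) + 2·(-1) + (1) + (-2) = -2
So the dimensions are [M L T⁻²].

M: 1, L: 1, T: -2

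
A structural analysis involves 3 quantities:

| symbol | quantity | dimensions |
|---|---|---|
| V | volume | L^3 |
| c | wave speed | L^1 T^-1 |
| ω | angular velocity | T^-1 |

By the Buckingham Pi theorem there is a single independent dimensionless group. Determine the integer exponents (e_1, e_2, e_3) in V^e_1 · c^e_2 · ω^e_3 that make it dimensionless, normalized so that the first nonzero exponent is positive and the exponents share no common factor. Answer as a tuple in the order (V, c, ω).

L: e_1·(3) + e_2·(1) + e_3·(0) = 0
T: e_1·(0) + e_2·(-1) + e_3·(-1) = 0
Solving this homogeneous linear system for the smallest-integer solution (first nonzero entry positive) gives (1, -3, 3).

(1, -3, 3)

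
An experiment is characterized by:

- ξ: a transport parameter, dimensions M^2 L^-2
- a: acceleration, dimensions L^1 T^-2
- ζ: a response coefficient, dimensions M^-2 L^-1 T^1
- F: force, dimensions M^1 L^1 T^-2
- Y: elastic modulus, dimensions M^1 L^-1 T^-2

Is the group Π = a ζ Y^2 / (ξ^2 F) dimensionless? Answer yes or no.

no

Sum the exponent of each base dimension across the product:
  M: −2·[ξ]_M + [a]_M + [ζ]_M − [F]_M + 2·[Y]_M = −2·(2) + (0) + (-2) − (1) + 2·(1) = -5
  L: −2·[ξ]_L + [a]_L + [ζ]_L − [F]_L + 2·[Y]_L = −2·(-2) + (1) + (-1) − (1) + 2·(-1) = 1
  T: −2·[ξ]_T + [a]_T + [ζ]_T − [F]_T + 2·[Y]_T = −2·(0) + (-2) + (1) − (-2) + 2·(-2) = -3
Net dimensions [M⁻⁵ L T⁻³] ≠ [1] — not dimensionless.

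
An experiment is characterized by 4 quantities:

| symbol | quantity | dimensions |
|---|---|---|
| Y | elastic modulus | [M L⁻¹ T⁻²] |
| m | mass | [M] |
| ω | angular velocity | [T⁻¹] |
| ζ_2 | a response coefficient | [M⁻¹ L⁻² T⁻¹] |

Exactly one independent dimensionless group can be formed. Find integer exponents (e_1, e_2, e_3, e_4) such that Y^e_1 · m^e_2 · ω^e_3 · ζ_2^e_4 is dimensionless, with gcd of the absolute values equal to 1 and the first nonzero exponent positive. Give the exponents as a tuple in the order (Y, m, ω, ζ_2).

M: e_1·(1) + e_2·(1) + e_3·(0) + e_4·(-1) = 0
L: e_1·(-1) + e_2·(0) + e_3·(0) + e_4·(-2) = 0
T: e_1·(-2) + e_2·(0) + e_3·(-1) + e_4·(-1) = 0
Solving this homogeneous linear system for the smallest-integer solution (first nonzero entry positive) gives (2, -3, -3, -1).

(2, -3, -3, -1)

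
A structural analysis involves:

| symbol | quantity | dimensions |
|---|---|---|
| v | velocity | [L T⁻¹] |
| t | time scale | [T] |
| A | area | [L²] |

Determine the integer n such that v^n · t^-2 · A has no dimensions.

Balance the L exponent: (1)·n from v, plus −2·(0) + (2) = 2 from the rest, must sum to zero.
n + 2 = 0, so n = -2.

-2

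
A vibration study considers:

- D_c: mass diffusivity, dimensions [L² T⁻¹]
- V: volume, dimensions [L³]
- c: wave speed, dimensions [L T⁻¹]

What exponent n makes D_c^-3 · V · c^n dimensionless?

3

Balance the L exponent: (1)·n from c, plus −3·(2) + (3) = -3 from the rest, must sum to zero.
n − 3 = 0, so n = 3.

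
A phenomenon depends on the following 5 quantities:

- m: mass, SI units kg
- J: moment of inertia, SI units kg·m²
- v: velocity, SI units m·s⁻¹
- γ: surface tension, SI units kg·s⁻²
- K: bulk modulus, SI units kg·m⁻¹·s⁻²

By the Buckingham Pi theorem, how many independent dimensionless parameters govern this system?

There are 5 variables and 3 base dimensions (M, L, T).
The dimension matrix has rank 3.
Independent dimensionless groups: 5 − 3 = 2.

2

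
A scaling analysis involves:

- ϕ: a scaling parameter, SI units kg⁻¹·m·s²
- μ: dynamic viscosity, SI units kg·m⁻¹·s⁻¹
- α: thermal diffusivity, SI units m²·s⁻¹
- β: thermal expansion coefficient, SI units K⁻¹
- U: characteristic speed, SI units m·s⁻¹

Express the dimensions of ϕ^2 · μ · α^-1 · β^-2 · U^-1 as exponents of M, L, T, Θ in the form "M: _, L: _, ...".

M: -1, L: -2, T: 5, Θ: 2

Collect each base-dimension exponent across the product:
  M: 2·(-1) + (1) − (0) − 2·(0) − (0) = -1
  L: 2·(1) + (-1) − (2) − 2·(0) − (1) = -2
  T: 2·(2) + (-1) − (-1) − 2·(0) − (-1) = 5
  Θ: 2·(0) + (0) − (0) − 2·(-1) − (0) = 2
So the dimensions are [M⁻¹ L⁻² T⁵ Θ²].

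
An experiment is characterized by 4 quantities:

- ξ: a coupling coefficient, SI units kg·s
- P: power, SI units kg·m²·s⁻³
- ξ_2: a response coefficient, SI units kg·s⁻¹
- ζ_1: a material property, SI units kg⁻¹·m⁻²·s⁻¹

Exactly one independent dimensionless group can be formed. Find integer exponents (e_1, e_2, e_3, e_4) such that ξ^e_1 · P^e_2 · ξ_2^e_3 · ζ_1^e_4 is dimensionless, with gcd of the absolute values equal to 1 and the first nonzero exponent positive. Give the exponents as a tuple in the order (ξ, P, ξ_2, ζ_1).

(2, 1, -2, 1)

M: e_1·(1) + e_2·(1) + e_3·(1) + e_4·(-1) = 0
L: e_1·(0) + e_2·(2) + e_3·(0) + e_4·(-2) = 0
T: e_1·(1) + e_2·(-3) + e_3·(-1) + e_4·(-1) = 0
Solving this homogeneous linear system for the smallest-integer solution (first nonzero entry positive) gives (2, 1, -2, 1).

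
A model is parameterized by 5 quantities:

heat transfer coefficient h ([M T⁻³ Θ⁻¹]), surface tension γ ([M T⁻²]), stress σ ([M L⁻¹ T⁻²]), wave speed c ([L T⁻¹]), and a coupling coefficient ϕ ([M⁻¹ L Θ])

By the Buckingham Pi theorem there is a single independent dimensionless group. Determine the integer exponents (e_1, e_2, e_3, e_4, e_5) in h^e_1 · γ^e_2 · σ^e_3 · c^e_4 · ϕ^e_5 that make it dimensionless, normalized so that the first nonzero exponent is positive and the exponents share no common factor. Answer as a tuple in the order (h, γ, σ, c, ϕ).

M: e_1·(1) + e_2·(1) + e_3·(1) + e_4·(0) + e_5·(-1) = 0
L: e_1·(0) + e_2·(0) + e_3·(-1) + e_4·(1) + e_5·(1) = 0
T: e_1·(-3) + e_2·(-2) + e_3·(-2) + e_4·(-1) + e_5·(0) = 0
Θ: e_1·(-1) + e_2·(0) + e_3·(0) + e_4·(0) + e_5·(1) = 0
Solving this homogeneous linear system for the smallest-integer solution (first nonzero entry positive) gives (1, 2, -2, -3, 1).

(1, 2, -2, -3, 1)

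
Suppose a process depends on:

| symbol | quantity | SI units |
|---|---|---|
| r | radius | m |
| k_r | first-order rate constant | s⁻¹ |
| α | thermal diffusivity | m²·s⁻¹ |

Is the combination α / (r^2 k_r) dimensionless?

yes

Sum the exponent of each base dimension across the product:
  M: −2·[r]_M − [k_r]_M + [α]_M = −2·(0) − (0) + (0) = 0
  L: −2·[r]_L − [k_r]_L + [α]_L = −2·(1) − (0) + (2) = 0
  T: −2·[r]_T − [k_r]_T + [α]_T = −2·(0) − (-1) + (-1) = 0
All base exponents vanish — dimensionless.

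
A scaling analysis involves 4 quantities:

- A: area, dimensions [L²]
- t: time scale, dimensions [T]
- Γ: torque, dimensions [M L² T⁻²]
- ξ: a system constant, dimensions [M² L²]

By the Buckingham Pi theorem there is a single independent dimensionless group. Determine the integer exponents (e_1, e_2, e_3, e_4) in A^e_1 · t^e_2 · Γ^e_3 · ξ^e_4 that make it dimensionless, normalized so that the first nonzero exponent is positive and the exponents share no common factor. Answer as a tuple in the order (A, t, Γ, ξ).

(1, -4, -2, 1)

M: e_1·(0) + e_2·(0) + e_3·(1) + e_4·(2) = 0
L: e_1·(2) + e_2·(0) + e_3·(2) + e_4·(2) = 0
T: e_1·(0) + e_2·(1) + e_3·(-2) + e_4·(0) = 0
Solving this homogeneous linear system for the smallest-integer solution (first nonzero entry positive) gives (1, -4, -2, 1).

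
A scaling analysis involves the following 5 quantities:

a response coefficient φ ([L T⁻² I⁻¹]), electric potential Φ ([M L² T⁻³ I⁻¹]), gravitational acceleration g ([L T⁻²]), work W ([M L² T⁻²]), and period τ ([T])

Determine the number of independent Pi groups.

1

There are 5 variables and 4 base dimensions (M, L, T, I).
The dimension matrix has rank 4.
Independent dimensionless groups: 5 − 4 = 1.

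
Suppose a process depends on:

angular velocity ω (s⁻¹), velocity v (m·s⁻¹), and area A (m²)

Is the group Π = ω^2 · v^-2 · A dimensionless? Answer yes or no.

Sum the exponent of each base dimension across the product:
  L: 2·[ω]_L − 2·[v]_L + [A]_L = 2·(0) − 2·(1) + (2) = 0
  T: 2·[ω]_T − 2·[v]_T + [A]_T = 2·(-1) − 2·(-1) + (0) = 0
All base exponents vanish — dimensionless.

yes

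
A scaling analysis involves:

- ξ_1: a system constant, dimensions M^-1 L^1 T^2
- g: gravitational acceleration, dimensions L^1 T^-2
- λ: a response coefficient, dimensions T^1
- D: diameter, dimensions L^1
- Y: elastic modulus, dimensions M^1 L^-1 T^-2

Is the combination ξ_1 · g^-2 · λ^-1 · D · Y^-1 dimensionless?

no

Sum the exponent of each base dimension across the product:
  M: [ξ_1]_M − 2·[g]_M − [λ]_M + [D]_M − [Y]_M = (-1) − 2·(0) − (0) + (0) − (1) = -2
  L: [ξ_1]_L − 2·[g]_L − [λ]_L + [D]_L − [Y]_L = (1) − 2·(1) − (0) + (1) − (-1) = 1
  T: [ξ_1]_T − 2·[g]_T − [λ]_T + [D]_T − [Y]_T = (2) − 2·(-2) − (1) + (0) − (-2) = 7
Net dimensions [M⁻² L T⁷] ≠ [1] — not dimensionless.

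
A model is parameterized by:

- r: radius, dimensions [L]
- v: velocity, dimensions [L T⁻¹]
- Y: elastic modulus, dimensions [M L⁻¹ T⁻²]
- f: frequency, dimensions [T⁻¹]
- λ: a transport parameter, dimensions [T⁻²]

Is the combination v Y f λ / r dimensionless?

no

Sum the exponent of each base dimension across the product:
  M: −[r]_M + [v]_M + [Y]_M + [f]_M + [λ]_M = −(0) + (0) + (1) + (0) + (0) = 1
  L: −[r]_L + [v]_L + [Y]_L + [f]_L + [λ]_L = −(1) + (1) + (-1) + (0) + (0) = -1
  T: −[r]_T + [v]_T + [Y]_T + [f]_T + [λ]_T = −(0) + (-1) + (-2) + (-1) + (-2) = -6
Net dimensions [M L⁻¹ T⁻⁶] ≠ [1] — not dimensionless.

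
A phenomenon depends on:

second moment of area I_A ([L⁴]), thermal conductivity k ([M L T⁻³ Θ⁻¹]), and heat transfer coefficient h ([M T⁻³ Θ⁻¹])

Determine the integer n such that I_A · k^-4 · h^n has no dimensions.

4

Balance the M exponent: (1)·n from h, plus (0) − 4·(1) = -4 from the rest, must sum to zero.
n − 4 = 0, so n = 4.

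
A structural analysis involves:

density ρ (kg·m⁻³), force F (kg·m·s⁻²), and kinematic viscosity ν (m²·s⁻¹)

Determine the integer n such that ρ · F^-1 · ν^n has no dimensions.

Balance the L exponent: (2)·n from ν, plus (-3) − (1) = -4 from the rest, must sum to zero.
2n − 4 = 0, so n = 2.

2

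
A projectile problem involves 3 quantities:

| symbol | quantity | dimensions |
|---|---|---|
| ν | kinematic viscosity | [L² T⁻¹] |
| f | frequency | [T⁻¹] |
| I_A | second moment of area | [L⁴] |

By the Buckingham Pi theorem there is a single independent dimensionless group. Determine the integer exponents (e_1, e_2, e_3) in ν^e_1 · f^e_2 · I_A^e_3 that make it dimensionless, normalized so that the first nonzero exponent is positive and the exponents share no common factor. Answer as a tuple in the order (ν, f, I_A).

(2, -2, -1)

L: e_1·(2) + e_2·(0) + e_3·(4) = 0
T: e_1·(-1) + e_2·(-1) + e_3·(0) = 0
Solving this homogeneous linear system for the smallest-integer solution (first nonzero entry positive) gives (2, -2, -1).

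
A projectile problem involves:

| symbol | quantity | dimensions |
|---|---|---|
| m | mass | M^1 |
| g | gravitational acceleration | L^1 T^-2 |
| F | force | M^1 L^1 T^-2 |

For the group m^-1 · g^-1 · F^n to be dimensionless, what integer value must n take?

1

Balance the M exponent: (1)·n from F, plus −(1) − (0) = -1 from the rest, must sum to zero.
n − 1 = 0, so n = 1.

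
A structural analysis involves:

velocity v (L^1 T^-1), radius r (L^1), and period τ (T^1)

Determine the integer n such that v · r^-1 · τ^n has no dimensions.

1

Balance the T exponent: (1)·n from τ, plus (-1) − (0) = -1 from the rest, must sum to zero.
n − 1 = 0, so n = 1.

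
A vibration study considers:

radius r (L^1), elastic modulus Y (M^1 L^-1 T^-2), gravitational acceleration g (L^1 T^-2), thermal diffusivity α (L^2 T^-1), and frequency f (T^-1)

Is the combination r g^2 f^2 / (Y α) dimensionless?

Sum the exponent of each base dimension across the product:
  M: [r]_M − [Y]_M + 2·[g]_M − [α]_M + 2·[f]_M = (0) − (1) + 2·(0) − (0) + 2·(0) = -1
  L: [r]_L − [Y]_L + 2·[g]_L − [α]_L + 2·[f]_L = (1) − (-1) + 2·(1) − (2) + 2·(0) = 2
  T: [r]_T − [Y]_T + 2·[g]_T − [α]_T + 2·[f]_T = (0) − (-2) + 2·(-2) − (-1) + 2·(-1) = -3
Net dimensions [M⁻¹ L² T⁻³] ≠ [1] — not dimensionless.

no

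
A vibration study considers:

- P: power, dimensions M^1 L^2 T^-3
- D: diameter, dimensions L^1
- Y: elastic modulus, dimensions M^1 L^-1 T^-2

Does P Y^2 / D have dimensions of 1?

Sum the exponent of each base dimension across the product:
  M: [P]_M − [D]_M + 2·[Y]_M = (1) − (0) + 2·(1) = 3
  L: [P]_L − [D]_L + 2·[Y]_L = (2) − (1) + 2·(-1) = -1
  T: [P]_T − [D]_T + 2·[Y]_T = (-3) − (0) + 2·(-2) = -7
Net dimensions [M³ L⁻¹ T⁻⁷] ≠ [1] — not dimensionless.

no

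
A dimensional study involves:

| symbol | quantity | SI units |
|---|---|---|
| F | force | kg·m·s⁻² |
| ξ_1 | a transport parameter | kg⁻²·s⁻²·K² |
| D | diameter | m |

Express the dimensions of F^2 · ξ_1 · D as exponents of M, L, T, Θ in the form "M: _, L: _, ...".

M: 0, L: 3, T: -6, Θ: 2

Collect each base-dimension exponent across the product:
  M: 2·(1) + (-2) + (0) = 0
  L: 2·(1) + (0) + (1) = 3
  T: 2·(-2) + (-2) + (0) = -6
  Θ: 2·(0) + (2) + (0) = 2
So the dimensions are [L³ T⁻⁶ Θ²].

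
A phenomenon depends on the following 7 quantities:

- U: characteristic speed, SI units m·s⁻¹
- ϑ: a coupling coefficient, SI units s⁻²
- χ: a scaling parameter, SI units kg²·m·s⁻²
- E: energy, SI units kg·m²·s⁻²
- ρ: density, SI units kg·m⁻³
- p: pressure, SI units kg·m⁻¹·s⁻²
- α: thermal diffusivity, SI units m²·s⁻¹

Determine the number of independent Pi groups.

There are 7 variables and 3 base dimensions (M, L, T).
The dimension matrix has rank 3.
Independent dimensionless groups: 7 − 3 = 4.

4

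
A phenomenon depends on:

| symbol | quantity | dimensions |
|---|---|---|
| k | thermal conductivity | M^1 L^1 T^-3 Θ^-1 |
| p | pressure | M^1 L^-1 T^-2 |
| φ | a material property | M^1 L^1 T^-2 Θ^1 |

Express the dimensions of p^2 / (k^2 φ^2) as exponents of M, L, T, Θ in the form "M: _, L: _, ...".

Collect each base-dimension exponent across the product:
  M: −2·(1) + 2·(1) − 2·(1) = -2
  L: −2·(1) + 2·(-1) − 2·(1) = -6
  T: −2·(-3) + 2·(-2) − 2·(-2) = 6
  Θ: −2·(-1) + 2·(0) − 2·(1) = 0
So the dimensions are [M⁻² L⁻⁶ T⁶].

M: -2, L: -6, T: 6, Θ: 0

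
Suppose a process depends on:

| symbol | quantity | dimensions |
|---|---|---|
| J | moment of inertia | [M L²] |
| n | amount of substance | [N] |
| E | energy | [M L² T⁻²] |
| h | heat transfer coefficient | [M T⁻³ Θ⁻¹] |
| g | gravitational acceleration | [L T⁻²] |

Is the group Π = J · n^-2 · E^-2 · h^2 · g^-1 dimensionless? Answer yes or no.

Sum the exponent of each base dimension across the product:
  M: [J]_M − 2·[n]_M − 2·[E]_M + 2·[h]_M − [g]_M = (1) − 2·(0) − 2·(1) + 2·(1) − (0) = 1
  L: [J]_L − 2·[n]_L − 2·[E]_L + 2·[h]_L − [g]_L = (2) − 2·(0) − 2·(2) + 2·(0) − (1) = -3
  T: [J]_T − 2·[n]_T − 2·[E]_T + 2·[h]_T − [g]_T = (0) − 2·(0) − 2·(-2) + 2·(-3) − (-2) = 0
  Θ: [J]_Θ − 2·[n]_Θ − 2·[E]_Θ + 2·[h]_Θ − [g]_Θ = (0) − 2·(0) − 2·(0) + 2·(-1) − (0) = -2
  N: [J]_N − 2·[n]_N − 2·[E]_N + 2·[h]_N − [g]_N = (0) − 2·(1) − 2·(0) + 2·(0) − (0) = -2
Net dimensions [M L⁻³ Θ⁻² N⁻²] ≠ [1] — not dimensionless.

no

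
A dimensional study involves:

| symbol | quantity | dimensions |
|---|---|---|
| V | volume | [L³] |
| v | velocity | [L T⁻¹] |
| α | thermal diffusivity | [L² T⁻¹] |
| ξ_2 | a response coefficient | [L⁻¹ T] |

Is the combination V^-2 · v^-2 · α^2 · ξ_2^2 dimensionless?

no

Sum the exponent of each base dimension across the product:
  L: −2·[V]_L − 2·[v]_L + 2·[α]_L + 2·[ξ_2]_L = −2·(3) − 2·(1) + 2·(2) + 2·(-1) = -6
  T: −2·[V]_T − 2·[v]_T + 2·[α]_T + 2·[ξ_2]_T = −2·(0) − 2·(-1) + 2·(-1) + 2·(1) = 2
Net dimensions [L⁻⁶ T²] ≠ [1] — not dimensionless.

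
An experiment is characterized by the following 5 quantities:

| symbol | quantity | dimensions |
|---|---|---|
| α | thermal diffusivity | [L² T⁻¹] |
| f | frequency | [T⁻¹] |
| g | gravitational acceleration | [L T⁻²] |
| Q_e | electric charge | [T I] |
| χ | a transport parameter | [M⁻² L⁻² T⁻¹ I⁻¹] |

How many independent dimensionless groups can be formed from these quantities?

There are 5 variables and 4 base dimensions (M, L, T, I).
The dimension matrix has rank 4.
Independent dimensionless groups: 5 − 4 = 1.

1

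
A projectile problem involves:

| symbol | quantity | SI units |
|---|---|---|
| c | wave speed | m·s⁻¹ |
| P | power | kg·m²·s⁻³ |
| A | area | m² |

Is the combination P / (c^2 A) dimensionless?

Sum the exponent of each base dimension across the product:
  M: −2·[c]_M + [P]_M − [A]_M = −2·(0) + (1) − (0) = 1
  L: −2·[c]_L + [P]_L − [A]_L = −2·(1) + (2) − (2) = -2
  T: −2·[c]_T + [P]_T − [A]_T = −2·(-1) + (-3) − (0) = -1
Net dimensions [M L⁻² T⁻¹] ≠ [1] — not dimensionless.

no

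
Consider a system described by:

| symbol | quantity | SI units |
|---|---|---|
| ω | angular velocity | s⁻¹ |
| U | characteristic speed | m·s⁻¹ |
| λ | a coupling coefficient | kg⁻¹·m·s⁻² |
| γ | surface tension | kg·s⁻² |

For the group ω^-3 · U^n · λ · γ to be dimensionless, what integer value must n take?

-1

Balance the L exponent: (1)·n from U, plus −3·(0) + (1) + (0) = 1 from the rest, must sum to zero.
n + 1 = 0, so n = -1.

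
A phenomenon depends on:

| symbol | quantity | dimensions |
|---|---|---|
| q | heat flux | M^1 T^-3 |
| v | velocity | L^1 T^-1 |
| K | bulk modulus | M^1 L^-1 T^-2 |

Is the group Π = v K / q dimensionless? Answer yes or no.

yes

Sum the exponent of each base dimension across the product:
  M: −[q]_M + [v]_M + [K]_M = −(1) + (0) + (1) = 0
  L: −[q]_L + [v]_L + [K]_L = −(0) + (1) + (-1) = 0
  T: −[q]_T + [v]_T + [K]_T = −(-3) + (-1) + (-2) = 0
  N: −[q]_N + [v]_N + [K]_N = −(0) + (0) + (0) = 0
All base exponents vanish — dimensionless.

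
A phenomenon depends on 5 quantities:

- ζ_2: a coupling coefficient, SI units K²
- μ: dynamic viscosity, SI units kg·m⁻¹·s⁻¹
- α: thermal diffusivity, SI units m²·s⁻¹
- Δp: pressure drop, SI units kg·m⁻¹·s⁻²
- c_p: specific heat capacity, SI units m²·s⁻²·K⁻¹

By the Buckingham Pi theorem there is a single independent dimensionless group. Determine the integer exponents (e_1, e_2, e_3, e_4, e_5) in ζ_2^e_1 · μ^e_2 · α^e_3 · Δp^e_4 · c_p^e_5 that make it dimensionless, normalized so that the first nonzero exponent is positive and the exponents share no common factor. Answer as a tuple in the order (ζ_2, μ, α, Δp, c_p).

M: e_1·(0) + e_2·(1) + e_3·(0) + e_4·(1) + e_5·(0) = 0
L: e_1·(0) + e_2·(-1) + e_3·(2) + e_4·(-1) + e_5·(2) = 0
T: e_1·(0) + e_2·(-1) + e_3·(-1) + e_4·(-2) + e_5·(-2) = 0
Θ: e_1·(2) + e_2·(0) + e_3·(0) + e_4·(0) + e_5·(-1) = 0
Solving this homogeneous linear system for the smallest-integer solution (first nonzero entry positive) gives (1, 2, -2, -2, 2).

(1, 2, -2, -2, 2)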